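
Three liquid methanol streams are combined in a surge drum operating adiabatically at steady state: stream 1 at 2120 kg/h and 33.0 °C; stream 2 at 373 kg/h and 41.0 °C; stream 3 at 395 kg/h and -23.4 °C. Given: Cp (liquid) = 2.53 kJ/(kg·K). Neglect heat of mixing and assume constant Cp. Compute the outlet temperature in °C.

T_out = 26.3 °C

Adiabatic, steady state ⇒ Σ ṁᵢCp,ᵢ(T_out − Tᵢ) = 0
T_out = Σ ṁᵢCp,ᵢTᵢ / Σ ṁᵢCp,ᵢ
      = 192310 / 7306.6 = 26.319 °C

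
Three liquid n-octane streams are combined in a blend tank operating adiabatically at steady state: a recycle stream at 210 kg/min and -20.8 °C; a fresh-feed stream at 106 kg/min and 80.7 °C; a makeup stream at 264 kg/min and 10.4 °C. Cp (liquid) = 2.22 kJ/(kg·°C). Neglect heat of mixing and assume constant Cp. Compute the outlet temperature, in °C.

T_out = 12.0 °C

Energy balance with Q = 0: Σ ṁᵢCp,ᵢ(T_out − Tᵢ) = 0
T_out = Σ ṁᵢCp,ᵢTᵢ / Σ ṁᵢCp,ᵢ
      = 15389 / 1287.6 = 11.951 °C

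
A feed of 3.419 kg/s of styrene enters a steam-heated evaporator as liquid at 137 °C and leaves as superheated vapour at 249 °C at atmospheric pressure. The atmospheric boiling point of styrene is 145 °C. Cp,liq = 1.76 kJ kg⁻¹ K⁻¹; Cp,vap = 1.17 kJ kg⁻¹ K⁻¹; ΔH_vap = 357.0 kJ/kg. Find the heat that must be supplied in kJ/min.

Q = 101000 kJ/min

liquid 137→145 °C: 14.08 kJ/kg
vaporisation at 145 °C: 357 kJ/kg
vapour 145→249 °C: 121.68 kJ/kg
Δh = 14.08 + 357 + 121.68 = 492.76 kJ/kg
Q = ṁ·Δh = 3.419 kg/s × 492.76 kJ/kg = 1684.7 kJ/s
|Q| = 1684.7 kW = 101080 kJ/min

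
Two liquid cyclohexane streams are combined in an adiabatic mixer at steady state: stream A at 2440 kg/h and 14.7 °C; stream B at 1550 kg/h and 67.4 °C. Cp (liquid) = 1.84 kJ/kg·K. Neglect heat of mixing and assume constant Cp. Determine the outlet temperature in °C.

T_out = 35.2 °C

Adiabatic, steady state ⇒ Σ ṁᵢCp,ᵢ(T_out − Tᵢ) = 0
Σ ṁᵢCp,ᵢTᵢ = 2440×1.84×14.7 + 1550×1.84×67.4 = 258220
Σ ṁᵢCp,ᵢ = 2440×1.84 + 1550×1.84 = 7341.6
T_out = 258220 / 7341.6 = 35.172 °C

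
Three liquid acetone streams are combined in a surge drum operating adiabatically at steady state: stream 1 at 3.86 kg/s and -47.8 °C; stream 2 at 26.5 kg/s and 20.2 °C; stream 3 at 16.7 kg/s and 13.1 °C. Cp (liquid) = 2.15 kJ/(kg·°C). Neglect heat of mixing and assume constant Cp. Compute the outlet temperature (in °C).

Energy balance with Q = 0: Σ ṁᵢCp,ᵢ(T_out − Tᵢ) = 0
T_out = Σ ṁᵢCp,ᵢTᵢ / Σ ṁᵢCp,ᵢ
      = 1224.6 / 101.18 = 12.103 °C

T_out = 12.1 °C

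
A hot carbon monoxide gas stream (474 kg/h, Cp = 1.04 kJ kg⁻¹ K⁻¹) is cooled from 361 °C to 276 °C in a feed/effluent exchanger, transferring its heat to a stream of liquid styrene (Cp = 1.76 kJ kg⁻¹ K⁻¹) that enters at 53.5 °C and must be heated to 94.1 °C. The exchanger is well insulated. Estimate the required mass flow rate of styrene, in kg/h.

Heat released by hot stream: Q = 474 × 1.04 × (361 − 276) = 41902 kJ/h
Energy balance on cold side (adiabatic exchanger): Q = ṁ_c·Cp_c·(T_c,out − T_c,in)
ṁ_c = 41902 / [1.76 × (94.1 − 53.5)] = 586.4 kg/h

ṁ_c = 586 kg/h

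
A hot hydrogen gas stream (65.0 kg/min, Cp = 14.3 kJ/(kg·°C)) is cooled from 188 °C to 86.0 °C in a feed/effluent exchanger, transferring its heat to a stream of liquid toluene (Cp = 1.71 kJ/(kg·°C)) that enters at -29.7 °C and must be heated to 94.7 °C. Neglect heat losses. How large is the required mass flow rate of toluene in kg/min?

ṁ_c = 446 kg/min

Heat released by hot stream: Q = 65.0 × 14.3 × (188 − 86.0) = 94809 kJ/min
Energy balance on cold side (adiabatic exchanger): Q = ṁ_c·Cp_c·(T_c,out − T_c,in)
ṁ_c = 94809 / [1.71 × (94.7 − -29.7)] = 445.69 kg/min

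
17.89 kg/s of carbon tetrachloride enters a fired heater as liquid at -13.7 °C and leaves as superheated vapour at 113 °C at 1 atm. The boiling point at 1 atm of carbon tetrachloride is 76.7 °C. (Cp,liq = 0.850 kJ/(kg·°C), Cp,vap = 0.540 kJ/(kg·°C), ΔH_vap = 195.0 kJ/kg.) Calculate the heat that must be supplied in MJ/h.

Q = 18800 MJ/h

liquid -13.7→76.7 °C: 76.84 kJ/kg
vaporisation at 76.7 °C: 195 kJ/kg
vapour 76.7→113 °C: 19.602 kJ/kg
Δh = 76.84 + 195 + 19.602 = 291.44 kJ/kg
Q = ṁ·Δh = 17.89 kg/s × 291.44 kJ/kg = 5213.9 kJ/s
|Q| = 5213.9 kW = 18770 MJ/h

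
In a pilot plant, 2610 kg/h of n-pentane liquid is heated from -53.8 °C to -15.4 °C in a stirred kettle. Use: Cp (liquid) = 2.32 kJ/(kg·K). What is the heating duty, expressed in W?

Q = ṁ·Cp·ΔT = 2610 × 2.32 × (-15.4 − -53.8) = 232520 kJ/h
Converting: 232520 / 3600 s = 64.589 kW
Heating duty = 64589 W

Q = 64600 W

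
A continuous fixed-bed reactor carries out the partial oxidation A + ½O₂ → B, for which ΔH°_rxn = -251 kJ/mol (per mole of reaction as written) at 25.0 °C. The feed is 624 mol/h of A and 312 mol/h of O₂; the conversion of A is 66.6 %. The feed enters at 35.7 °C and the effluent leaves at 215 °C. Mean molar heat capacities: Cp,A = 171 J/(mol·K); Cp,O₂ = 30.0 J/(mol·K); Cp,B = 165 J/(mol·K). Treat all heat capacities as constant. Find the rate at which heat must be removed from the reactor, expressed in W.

Q_out = 23700 W

Extent of reaction ξ = 0.666 × 624 = 415.58 mol/h
Reaction term: ξ·ΔH°_rxn = 415.58 × -251 = -104310 kJ/h
Sensible, feed 35.7→25 °C: -1241.9 kJ/h
Outlet flows (mol/h): A 208.42, O₂ 104.21, B 415.58
Sensible, products 25→215 °C: 20394 kJ/h
Q = ΔH = -85159 kJ/h = -23.655 kW
Heat removed = 23655 W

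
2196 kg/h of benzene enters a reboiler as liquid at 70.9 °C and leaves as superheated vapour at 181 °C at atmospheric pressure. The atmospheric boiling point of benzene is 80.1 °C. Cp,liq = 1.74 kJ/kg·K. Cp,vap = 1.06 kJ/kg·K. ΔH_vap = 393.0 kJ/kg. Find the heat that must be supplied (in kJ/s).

liquid 70.9→80.1 °C: 16.008 kJ/kg
vaporisation at 80.1 °C: 393 kJ/kg
vapour 80.1→181 °C: 106.95 kJ/kg
Δh = 16.008 + 393 + 106.95 = 515.96 kJ/kg
Q = ṁ·Δh = 2196 kg/h × 515.96 kJ/kg = 1.1331e+06 kJ/h
|Q| = 314.74 kW

Q = 315 kJ/s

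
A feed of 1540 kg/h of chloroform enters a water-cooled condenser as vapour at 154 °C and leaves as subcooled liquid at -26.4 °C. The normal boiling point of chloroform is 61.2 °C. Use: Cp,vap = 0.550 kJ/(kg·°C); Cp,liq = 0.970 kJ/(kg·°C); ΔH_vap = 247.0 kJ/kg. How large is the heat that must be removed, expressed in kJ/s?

Q_c = 164 kJ/s

vapour 154→61.2 °C: -51.04 kJ/kg
condensation at 61.2 °C: -247 kJ/kg
liquid 61.2→-26.4 °C: -84.972 kJ/kg
Δh = -51.04 + -247 + -84.972 = -383.01 kJ/kg
Q = ṁ·Δh = 1540 kg/h × -383.01 kJ/kg = -589840 kJ/h
|Q| = 163.84 kW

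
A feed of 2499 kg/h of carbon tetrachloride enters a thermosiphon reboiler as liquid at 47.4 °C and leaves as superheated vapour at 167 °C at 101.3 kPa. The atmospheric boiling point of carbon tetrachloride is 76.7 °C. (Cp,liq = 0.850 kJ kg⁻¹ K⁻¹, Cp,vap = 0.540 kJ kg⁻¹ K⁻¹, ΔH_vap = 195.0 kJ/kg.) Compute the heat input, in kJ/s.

Q = 186 kJ/s

liquid 47.4→76.7 °C: 24.905 kJ/kg
vaporisation at 76.7 °C: 195 kJ/kg
vapour 76.7→167 °C: 48.762 kJ/kg
Δh = 24.905 + 195 + 48.762 = 268.67 kJ/kg
Q = ṁ·Δh = 2499 kg/h × 268.67 kJ/kg = 671400 kJ/h
|Q| = 186.5 kW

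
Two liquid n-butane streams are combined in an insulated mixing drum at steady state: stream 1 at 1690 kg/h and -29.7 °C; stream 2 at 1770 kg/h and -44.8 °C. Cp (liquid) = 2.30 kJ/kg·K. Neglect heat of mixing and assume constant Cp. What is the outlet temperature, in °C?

Energy balance with Q = 0: Σ ṁᵢCp,ᵢ(T_out − Tᵢ) = 0
Σ ṁᵢCp,ᵢTᵢ = 1690×2.30×-29.7 + 1770×2.30×-44.8 = -297820
Σ ṁᵢCp,ᵢ = 1690×2.30 + 1770×2.30 = 7958
T_out = -297820 / 7958 = -37.425 °C

T_out = -37.4 °C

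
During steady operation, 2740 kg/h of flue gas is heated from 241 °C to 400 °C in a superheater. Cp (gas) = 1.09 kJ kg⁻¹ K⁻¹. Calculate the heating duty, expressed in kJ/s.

Q = 132 kJ/s

Q = ṁ·Cp·ΔT = 2740 × 1.09 × (400 − 241) = 474870 kJ/h
Converting: 474870 / 3600 s = 131.91 kW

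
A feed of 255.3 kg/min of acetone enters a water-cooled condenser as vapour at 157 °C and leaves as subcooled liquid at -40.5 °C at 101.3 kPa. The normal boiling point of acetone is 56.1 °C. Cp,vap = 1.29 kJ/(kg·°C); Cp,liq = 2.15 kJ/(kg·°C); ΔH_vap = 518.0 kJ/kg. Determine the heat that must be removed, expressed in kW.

vapour 157→56.1 °C: -130.16 kJ/kg
condensation at 56.1 °C: -518 kJ/kg
liquid 56.1→-40.5 °C: -207.69 kJ/kg
Δh = -130.16 + -518 + -207.69 = -855.85 kJ/kg
Q = ṁ·Δh = 255.3 kg/min × -855.85 kJ/kg = -218500 kJ/min
|Q| = 3641.6 kW

Q_c = 3640 kW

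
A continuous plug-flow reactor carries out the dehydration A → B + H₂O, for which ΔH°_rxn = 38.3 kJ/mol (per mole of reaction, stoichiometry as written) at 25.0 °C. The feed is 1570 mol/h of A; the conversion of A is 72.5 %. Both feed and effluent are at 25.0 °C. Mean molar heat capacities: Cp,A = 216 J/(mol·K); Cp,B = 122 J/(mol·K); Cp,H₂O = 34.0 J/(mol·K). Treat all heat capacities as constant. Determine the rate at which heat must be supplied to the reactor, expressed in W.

Q_in = 12100 W

Extent of reaction ξ = 0.725 × 1570 = 1138.2 mol/h
Reaction term: ξ·ΔH°_rxn = 1138.2 × 38.3 = 43595 kJ/h
Q = ΔH = 43595 kJ/h = 12.11 kW
Heat supplied = 12110 W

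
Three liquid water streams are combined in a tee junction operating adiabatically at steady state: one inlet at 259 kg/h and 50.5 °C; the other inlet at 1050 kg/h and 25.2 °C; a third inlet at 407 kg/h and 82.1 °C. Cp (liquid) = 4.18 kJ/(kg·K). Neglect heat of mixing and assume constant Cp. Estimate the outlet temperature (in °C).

Energy balance with Q = 0: Σ ṁᵢCp,ᵢ(T_out − Tᵢ) = 0
Σ ṁᵢCp,ᵢTᵢ = 259×4.18×50.5 + 1050×4.18×25.2 + 407×4.18×82.1 = 304950
Σ ṁᵢCp,ᵢ = 259×4.18 + 1050×4.18 + 407×4.18 = 7172.9
T_out = 304950 / 7172.9 = 42.514 °C

T_out = 42.5 °C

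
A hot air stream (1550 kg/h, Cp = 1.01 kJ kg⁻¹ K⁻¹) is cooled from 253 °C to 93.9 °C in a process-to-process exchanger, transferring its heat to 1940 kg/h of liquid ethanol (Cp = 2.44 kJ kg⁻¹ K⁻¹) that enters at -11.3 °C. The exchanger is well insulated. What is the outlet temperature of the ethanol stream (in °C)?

Heat released by hot stream: Q = 1550 × 1.01 × (253 − 93.9) = 249070 kJ/h
Energy balance on cold side (adiabatic exchanger): Q = ṁ_c·Cp_c·(T_c,out − T_c,in)
T_c,out = -11.3 + 249070/(1940 × 2.44) = 41.318 °C

T_c,out = 41.3 °C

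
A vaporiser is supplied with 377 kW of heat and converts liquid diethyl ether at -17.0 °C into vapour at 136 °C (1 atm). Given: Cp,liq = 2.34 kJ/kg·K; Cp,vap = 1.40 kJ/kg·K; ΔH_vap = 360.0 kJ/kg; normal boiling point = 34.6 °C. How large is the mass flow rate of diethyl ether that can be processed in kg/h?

ṁ = 2180 kg/h

Δh = 2.34×(34.6−-17.0) + 360.0 + 1.40×(136−34.6) = 622.7 kJ/kg
Q = 377 kW = 377 kJ/s = 1.3572e+06 kJ/h
ṁ = Q/Δh = 1.3572e+06 / 622.7 = 2179.5 kg/h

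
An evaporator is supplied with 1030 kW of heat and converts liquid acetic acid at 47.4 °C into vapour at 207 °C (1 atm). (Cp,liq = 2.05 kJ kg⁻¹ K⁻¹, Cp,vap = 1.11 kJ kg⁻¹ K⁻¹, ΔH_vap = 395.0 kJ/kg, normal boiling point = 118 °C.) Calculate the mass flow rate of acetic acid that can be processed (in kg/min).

Δh = 2.05×(118−47.4) + 395.0 + 1.11×(207−118) = 638.52 kJ/kg
Q = 1030 kW = 1030 kJ/s = 61800 kJ/min
ṁ = Q/Δh = 61800 / 638.52 = 96.786 kg/min

ṁ = 96.8 kg/min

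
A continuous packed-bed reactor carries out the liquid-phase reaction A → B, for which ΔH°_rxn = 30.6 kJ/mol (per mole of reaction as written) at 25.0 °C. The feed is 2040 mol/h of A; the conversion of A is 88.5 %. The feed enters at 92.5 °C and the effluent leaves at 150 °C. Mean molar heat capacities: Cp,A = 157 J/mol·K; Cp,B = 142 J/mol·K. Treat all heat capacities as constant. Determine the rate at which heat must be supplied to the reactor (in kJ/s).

Q_in = 19.5 kJ/s

Extent of reaction ξ = 0.885 × 2040 = 1805.4 mol/h
Reaction term: ξ·ΔH°_rxn = 1805.4 × 30.6 = 55245 kJ/h
Sensible, feed 92.5→25 °C: -21619 kJ/h
Outlet flows (mol/h): A 234.6, B 1805.4
Sensible, products 25→150 °C: 36650 kJ/h
Q = ΔH = 70276 kJ/h = 19.521 kW
Heat supplied = 19.521 kJ/s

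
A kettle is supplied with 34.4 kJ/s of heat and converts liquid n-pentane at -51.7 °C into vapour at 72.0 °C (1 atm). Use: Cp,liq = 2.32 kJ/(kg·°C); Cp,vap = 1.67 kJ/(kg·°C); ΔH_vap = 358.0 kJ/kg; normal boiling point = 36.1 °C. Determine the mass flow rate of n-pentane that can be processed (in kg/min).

ṁ = 3.32 kg/min

Δh = 2.32×(36.1−-51.7) + 358.0 + 1.67×(72.0−36.1) = 621.65 kJ/kg
Q = 34.4 kJ/s = 34.4 kJ/s = 2064 kJ/min
ṁ = Q/Δh = 2064 / 621.65 = 3.3202 kg/min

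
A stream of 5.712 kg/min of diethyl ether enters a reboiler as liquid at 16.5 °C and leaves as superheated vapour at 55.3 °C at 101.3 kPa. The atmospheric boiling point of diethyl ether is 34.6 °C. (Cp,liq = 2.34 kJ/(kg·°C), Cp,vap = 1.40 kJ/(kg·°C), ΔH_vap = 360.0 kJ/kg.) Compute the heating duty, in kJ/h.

liquid 16.5→34.6 °C: 42.354 kJ/kg
vaporisation at 34.6 °C: 360 kJ/kg
vapour 34.6→55.3 °C: 28.98 kJ/kg
Δh = 42.354 + 360 + 28.98 = 431.33 kJ/kg
Q = ṁ·Δh = 5.712 kg/min × 431.33 kJ/kg = 2463.8 kJ/min
|Q| = 41.063 kW = 147830 kJ/h

Q = 148000 kJ/h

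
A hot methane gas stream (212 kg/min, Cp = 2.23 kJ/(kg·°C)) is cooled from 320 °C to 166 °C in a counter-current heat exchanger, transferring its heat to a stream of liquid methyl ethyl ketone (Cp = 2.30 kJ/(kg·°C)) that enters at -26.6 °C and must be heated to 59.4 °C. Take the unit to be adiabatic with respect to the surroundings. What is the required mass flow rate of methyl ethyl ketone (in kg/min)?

Heat released by hot stream: Q = 212 × 2.23 × (320 − 166) = 72805 kJ/min
Energy balance on cold side (adiabatic exchanger): Q = ṁ_c·Cp_c·(T_c,out − T_c,in)
ṁ_c = 72805 / [2.30 × (59.4 − -26.6)] = 368.07 kg/min

ṁ_c = 368 kg/min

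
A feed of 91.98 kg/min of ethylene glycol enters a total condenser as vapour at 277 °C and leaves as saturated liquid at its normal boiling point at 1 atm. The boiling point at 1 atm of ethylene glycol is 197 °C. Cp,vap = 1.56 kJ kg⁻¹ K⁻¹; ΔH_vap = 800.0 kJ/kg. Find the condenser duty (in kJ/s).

Q_c = 1420 kJ/s

vapour 277→197 °C: -124.8 kJ/kg
condensation at 197 °C: -800 kJ/kg
Δh = -124.8 + -800 = -924.8 kJ/kg
Q = ṁ·Δh = 91.98 kg/min × -924.8 kJ/kg = -85063 kJ/min
|Q| = 1417.7 kW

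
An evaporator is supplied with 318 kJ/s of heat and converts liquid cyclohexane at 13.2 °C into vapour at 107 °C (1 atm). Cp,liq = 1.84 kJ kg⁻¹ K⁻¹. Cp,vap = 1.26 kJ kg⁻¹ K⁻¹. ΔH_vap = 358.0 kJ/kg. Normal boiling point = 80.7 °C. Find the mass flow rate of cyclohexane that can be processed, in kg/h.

Δh = 1.84×(80.7−13.2) + 358.0 + 1.26×(107−80.7) = 515.34 kJ/kg
Q = 318 kJ/s = 318 kJ/s = 1.1448e+06 kJ/h
ṁ = Q/Δh = 1.1448e+06 / 515.34 = 2221.5 kg/h

ṁ = 2220 kg/h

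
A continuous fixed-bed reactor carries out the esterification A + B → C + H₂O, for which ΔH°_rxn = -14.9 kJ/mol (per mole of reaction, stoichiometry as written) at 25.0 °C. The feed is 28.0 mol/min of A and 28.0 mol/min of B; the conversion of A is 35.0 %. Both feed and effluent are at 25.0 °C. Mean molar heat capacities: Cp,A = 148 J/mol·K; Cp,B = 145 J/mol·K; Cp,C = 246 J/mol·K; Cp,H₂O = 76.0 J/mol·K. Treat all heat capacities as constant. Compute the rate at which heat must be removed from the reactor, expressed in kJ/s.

Extent of reaction ξ = 0.350 × 28.0 = 9.8 mol/min
Reaction term: ξ·ΔH°_rxn = 9.8 × -14.9 = -146.02 kJ/min
Q = ΔH = -146.02 kJ/min = -2.4337 kW
Heat removed = 2.4337 kJ/s

Q_out = 2.43 kJ/s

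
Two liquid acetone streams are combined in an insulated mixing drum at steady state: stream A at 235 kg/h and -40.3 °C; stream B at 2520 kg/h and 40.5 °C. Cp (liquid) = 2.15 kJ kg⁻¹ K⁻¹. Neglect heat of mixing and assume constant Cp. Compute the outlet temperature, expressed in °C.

No heat crosses the boundary, so H_out = H_in.
Σ ṁᵢCp,ᵢTᵢ = 235×2.15×-40.3 + 2520×2.15×40.5 = 199070
Σ ṁᵢCp,ᵢ = 235×2.15 + 2520×2.15 = 5923.2
T_out = 199070 / 5923.2 = 33.608 °C

T_out = 33.6 °C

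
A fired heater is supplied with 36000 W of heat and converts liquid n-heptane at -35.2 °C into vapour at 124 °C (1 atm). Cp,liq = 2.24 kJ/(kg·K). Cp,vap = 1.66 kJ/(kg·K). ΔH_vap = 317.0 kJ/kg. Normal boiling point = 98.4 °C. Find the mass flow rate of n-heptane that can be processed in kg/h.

ṁ = 197 kg/h

Δh = 2.24×(98.4−-35.2) + 317.0 + 1.66×(124−98.4) = 658.76 kJ/kg
Q = 36000 W = 36 kJ/s = 129600 kJ/h
ṁ = Q/Δh = 129600 / 658.76 = 196.73 kg/h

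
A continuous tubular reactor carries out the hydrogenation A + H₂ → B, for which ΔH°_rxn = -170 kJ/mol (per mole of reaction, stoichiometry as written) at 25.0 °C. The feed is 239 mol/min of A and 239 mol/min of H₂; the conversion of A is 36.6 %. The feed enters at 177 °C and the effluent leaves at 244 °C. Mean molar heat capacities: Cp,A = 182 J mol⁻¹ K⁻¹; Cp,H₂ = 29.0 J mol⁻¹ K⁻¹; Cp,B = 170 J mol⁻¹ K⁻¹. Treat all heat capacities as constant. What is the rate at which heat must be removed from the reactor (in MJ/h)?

Extent of reaction ξ = 0.366 × 239 = 87.474 mol/min
Reaction term: ξ·ΔH°_rxn = 87.474 × -170 = -14871 kJ/min
Sensible, feed 177→25 °C: -7665.2 kJ/min
Outlet flows (mol/min): A 151.53, H₂ 151.53, B 87.474
Sensible, products 25→244 °C: 10259 kJ/min
Q = ΔH = -12277 kJ/min = -204.62 kW
Heat removed = 736.64 MJ/h

Q_out = 737 MJ/h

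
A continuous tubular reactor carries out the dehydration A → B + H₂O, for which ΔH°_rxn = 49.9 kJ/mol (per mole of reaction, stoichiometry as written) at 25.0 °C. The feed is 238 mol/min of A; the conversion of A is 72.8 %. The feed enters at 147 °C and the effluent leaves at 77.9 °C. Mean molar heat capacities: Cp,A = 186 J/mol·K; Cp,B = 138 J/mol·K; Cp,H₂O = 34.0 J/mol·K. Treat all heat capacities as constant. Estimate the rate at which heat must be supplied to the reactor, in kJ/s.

Q_in = 91.0 kJ/s

Extent of reaction ξ = 0.728 × 238 = 173.26 mol/min
Reaction term: ξ·ΔH°_rxn = 173.26 × 49.9 = 8645.9 kJ/min
Sensible, feed 147→25 °C: -5400.7 kJ/min
Outlet flows (mol/min): A 64.736, B 173.26, H₂O 173.26
Sensible, products 25→77.9 °C: 2213.5 kJ/min
Q = ΔH = 5458.6 kJ/min = 90.977 kW
Heat supplied = 90.977 kJ/s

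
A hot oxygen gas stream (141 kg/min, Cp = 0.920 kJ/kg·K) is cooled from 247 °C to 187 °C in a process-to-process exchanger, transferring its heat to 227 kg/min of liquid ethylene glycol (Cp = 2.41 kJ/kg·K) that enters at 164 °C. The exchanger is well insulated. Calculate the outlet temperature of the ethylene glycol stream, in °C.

T_c,out = 178 °C

Heat released by hot stream: Q = 141 × 0.920 × (247 − 187) = 7783.2 kJ/min
Energy balance on cold side (adiabatic exchanger): Q = ṁ_c·Cp_c·(T_c,out − T_c,in)
T_c,out = 164 + 7783.2/(227 × 2.41) = 178.23 °C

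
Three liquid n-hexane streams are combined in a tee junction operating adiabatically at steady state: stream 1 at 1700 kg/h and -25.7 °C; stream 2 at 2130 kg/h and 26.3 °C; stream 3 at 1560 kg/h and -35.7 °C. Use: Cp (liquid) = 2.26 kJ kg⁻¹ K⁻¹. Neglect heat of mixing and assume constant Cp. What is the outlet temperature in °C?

T_out = -8.05 °C

Energy balance with Q = 0: Σ ṁᵢCp,ᵢ(T_out − Tᵢ) = 0
Σ ṁᵢCp,ᵢTᵢ = 1700×2.26×-25.7 + 2130×2.26×26.3 + 1560×2.26×-35.7 = -98000
Σ ṁᵢCp,ᵢ = 1700×2.26 + 2130×2.26 + 1560×2.26 = 12181
T_out = -98000 / 12181 = -8.0451 °C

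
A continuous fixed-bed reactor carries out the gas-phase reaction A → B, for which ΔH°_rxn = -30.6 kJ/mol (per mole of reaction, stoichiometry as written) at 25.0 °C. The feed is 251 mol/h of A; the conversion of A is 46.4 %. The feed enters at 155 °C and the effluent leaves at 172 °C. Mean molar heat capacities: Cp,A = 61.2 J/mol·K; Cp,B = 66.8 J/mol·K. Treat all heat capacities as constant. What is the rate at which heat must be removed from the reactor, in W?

Q_out = 891 W

Extent of reaction ξ = 0.464 × 251 = 116.46 mol/h
Reaction term: ξ·ΔH°_rxn = 116.46 × -30.6 = -3563.8 kJ/h
Sensible, feed 155→25 °C: -1997 kJ/h
Outlet flows (mol/h): A 134.54, B 116.46
Sensible, products 25→172 °C: 2354 kJ/h
Q = ΔH = -3206.8 kJ/h = -0.89077 kW
Heat removed = 890.77 W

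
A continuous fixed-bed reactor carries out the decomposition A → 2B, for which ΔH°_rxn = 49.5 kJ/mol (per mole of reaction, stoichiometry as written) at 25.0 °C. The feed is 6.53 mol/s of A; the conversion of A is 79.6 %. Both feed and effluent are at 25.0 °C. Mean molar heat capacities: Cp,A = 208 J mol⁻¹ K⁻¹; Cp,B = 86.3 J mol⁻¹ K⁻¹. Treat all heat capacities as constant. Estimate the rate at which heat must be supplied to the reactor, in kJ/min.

Q_in = 15400 kJ/min

Extent of reaction ξ = 0.796 × 6.53 = 5.1979 mol/s
Reaction term: ξ·ΔH°_rxn = 5.1979 × 49.5 = 257.3 kJ/s
Q = ΔH = 257.3 kJ/s = 257.3 kW
Heat supplied = 15438 kJ/min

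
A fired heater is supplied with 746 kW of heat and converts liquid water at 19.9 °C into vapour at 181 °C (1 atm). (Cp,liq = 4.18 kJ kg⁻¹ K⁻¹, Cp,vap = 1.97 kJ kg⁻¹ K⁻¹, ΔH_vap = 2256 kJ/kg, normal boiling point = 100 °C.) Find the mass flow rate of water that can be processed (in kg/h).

ṁ = 976 kg/h

Δh = 4.18×(100−19.9) + 2256 + 1.97×(181−100) = 2750.4 kJ/kg
Q = 746 kW = 746 kJ/s = 2.6856e+06 kJ/h
ṁ = Q/Δh = 2.6856e+06 / 2750.4 = 976.44 kg/h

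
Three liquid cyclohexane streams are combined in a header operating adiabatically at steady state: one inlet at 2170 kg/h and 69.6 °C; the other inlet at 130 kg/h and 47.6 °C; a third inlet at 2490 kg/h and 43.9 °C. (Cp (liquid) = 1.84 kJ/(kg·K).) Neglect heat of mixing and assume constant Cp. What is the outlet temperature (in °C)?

Adiabatic, steady state ⇒ Σ ṁᵢCp,ᵢ(T_out − Tᵢ) = 0
Σ ṁᵢCp,ᵢTᵢ = 2170×1.84×69.6 + 130×1.84×47.6 + 2490×1.84×43.9 = 490420
Σ ṁᵢCp,ᵢ = 2170×1.84 + 130×1.84 + 2490×1.84 = 8813.6
T_out = 490420 / 8813.6 = 55.643 °C

T_out = 55.6 °C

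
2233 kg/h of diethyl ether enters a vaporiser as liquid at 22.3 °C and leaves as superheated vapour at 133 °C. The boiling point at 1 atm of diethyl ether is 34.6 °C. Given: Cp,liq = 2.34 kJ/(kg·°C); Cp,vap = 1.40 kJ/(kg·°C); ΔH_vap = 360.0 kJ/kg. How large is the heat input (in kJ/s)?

Q = 327 kJ/s

liquid 22.3→34.6 °C: 28.782 kJ/kg
vaporisation at 34.6 °C: 360 kJ/kg
vapour 34.6→133 °C: 137.76 kJ/kg
Δh = 28.782 + 360 + 137.76 = 526.54 kJ/kg
Q = ṁ·Δh = 2233 kg/h × 526.54 kJ/kg = 1.1758e+06 kJ/h
|Q| = 326.6 kW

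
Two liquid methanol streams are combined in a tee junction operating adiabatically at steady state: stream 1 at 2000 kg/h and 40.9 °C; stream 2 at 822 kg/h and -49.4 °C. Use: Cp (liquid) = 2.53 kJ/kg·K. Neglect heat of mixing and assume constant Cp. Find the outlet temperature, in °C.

Adiabatic, steady state ⇒ Σ ṁᵢCp,ᵢ(T_out − Tᵢ) = 0
T_out = Σ ṁᵢCp,ᵢTᵢ / Σ ṁᵢCp,ᵢ
      = 104220 / 7139.7 = 14.597 °C

T_out = 14.6 °C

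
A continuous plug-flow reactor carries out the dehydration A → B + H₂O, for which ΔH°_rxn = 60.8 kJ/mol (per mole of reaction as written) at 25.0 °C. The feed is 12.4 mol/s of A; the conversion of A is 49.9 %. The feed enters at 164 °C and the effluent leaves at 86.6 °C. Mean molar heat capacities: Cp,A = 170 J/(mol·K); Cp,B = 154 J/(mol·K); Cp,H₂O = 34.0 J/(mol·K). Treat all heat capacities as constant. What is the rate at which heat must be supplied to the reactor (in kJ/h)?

Extent of reaction ξ = 0.499 × 12.4 = 6.1876 mol/s
Reaction term: ξ·ΔH°_rxn = 6.1876 × 60.8 = 376.21 kJ/s
Sensible, feed 164→25 °C: -293.01 kJ/s
Outlet flows (mol/s): A 6.2124, B 6.1876, H₂O 6.1876
Sensible, products 25→86.6 °C: 136.71 kJ/s
Q = ΔH = 219.91 kJ/s = 219.91 kW
Heat supplied = 791670 kJ/h

Q_in = 792000 kJ/h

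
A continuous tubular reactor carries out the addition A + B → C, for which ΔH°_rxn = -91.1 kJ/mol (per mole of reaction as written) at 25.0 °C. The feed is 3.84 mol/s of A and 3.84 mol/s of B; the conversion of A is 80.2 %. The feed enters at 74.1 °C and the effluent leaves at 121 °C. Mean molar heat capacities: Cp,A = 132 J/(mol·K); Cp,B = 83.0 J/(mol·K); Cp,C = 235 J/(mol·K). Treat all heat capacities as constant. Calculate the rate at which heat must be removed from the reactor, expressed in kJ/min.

Q_out = 14200 kJ/min

Extent of reaction ξ = 0.802 × 3.84 = 3.0797 mol/s
Reaction term: ξ·ΔH°_rxn = 3.0797 × -91.1 = -280.56 kJ/s
Sensible, feed 74.1→25 °C: -40.537 kJ/s
Outlet flows (mol/s): A 0.76032, B 0.76032, C 3.0797
Sensible, products 25→121 °C: 85.171 kJ/s
Q = ΔH = -235.93 kJ/s = -235.93 kW
Heat removed = 14156 kJ/min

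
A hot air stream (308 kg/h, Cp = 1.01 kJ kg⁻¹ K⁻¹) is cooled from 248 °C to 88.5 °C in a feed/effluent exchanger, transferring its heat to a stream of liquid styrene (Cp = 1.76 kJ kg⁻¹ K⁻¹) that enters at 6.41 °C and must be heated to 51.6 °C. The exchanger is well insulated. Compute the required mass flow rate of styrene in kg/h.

ṁ_c = 624 kg/h

Heat released by hot stream: Q = 308 × 1.01 × (248 − 88.5) = 49617 kJ/h
Energy balance on cold side (adiabatic exchanger): Q = ṁ_c·Cp_c·(T_c,out − T_c,in)
ṁ_c = 49617 / [1.76 × (51.6 − 6.41)] = 623.85 kg/h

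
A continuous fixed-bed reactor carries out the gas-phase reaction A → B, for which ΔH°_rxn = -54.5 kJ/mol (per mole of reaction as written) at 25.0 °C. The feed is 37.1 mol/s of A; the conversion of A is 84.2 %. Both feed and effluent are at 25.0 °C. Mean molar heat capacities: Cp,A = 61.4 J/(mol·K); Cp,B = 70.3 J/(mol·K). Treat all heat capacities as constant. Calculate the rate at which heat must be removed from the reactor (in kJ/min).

Q_out = 102000 kJ/min

Extent of reaction ξ = 0.842 × 37.1 = 31.238 mol/s
Reaction term: ξ·ΔH°_rxn = 31.238 × -54.5 = -1702.5 kJ/s
Q = ΔH = -1702.5 kJ/s = -1702.5 kW
Heat removed = 102150 kJ/min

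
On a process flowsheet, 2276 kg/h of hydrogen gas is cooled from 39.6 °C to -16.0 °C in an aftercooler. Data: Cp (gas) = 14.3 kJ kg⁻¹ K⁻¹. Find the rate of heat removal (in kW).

Q_c = 503 kW

Q = ṁ·Cp·ΔT = 2276 × 14.3 × (-16.0 − 39.6) = -1.8096e+06 kJ/h
Converting: 1.8096e+06 / 3600 s = 502.67 kW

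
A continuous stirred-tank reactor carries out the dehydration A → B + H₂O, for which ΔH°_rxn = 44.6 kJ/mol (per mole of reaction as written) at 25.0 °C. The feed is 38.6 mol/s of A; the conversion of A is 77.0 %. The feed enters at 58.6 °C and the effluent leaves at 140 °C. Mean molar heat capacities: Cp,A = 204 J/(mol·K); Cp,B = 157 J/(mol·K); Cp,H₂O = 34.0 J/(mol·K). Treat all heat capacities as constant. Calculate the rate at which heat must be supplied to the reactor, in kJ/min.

Extent of reaction ξ = 0.770 × 38.6 = 29.722 mol/s
Reaction term: ξ·ΔH°_rxn = 29.722 × 44.6 = 1325.6 kJ/s
Sensible, feed 58.6→25 °C: -264.58 kJ/s
Outlet flows (mol/s): A 8.878, B 29.722, H₂O 29.722
Sensible, products 25→140 °C: 861.12 kJ/s
Q = ΔH = 1922.1 kJ/s = 1922.1 kW
Heat supplied = 115330 kJ/min

Q_in = 115000 kJ/min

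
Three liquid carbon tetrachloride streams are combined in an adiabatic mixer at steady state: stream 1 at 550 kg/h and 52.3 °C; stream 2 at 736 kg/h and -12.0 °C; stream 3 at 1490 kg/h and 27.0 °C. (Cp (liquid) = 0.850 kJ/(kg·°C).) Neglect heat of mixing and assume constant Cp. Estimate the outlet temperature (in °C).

T_out = 21.7 °C

Energy balance with Q = 0: Σ ṁᵢCp,ᵢ(T_out − Tᵢ) = 0
Σ ṁᵢCp,ᵢTᵢ = 550×0.850×52.3 + 736×0.850×-12.0 + 1490×0.850×27.0 = 51139
Σ ṁᵢCp,ᵢ = 550×0.850 + 736×0.850 + 1490×0.850 = 2359.6
T_out = 51139 / 2359.6 = 21.673 °C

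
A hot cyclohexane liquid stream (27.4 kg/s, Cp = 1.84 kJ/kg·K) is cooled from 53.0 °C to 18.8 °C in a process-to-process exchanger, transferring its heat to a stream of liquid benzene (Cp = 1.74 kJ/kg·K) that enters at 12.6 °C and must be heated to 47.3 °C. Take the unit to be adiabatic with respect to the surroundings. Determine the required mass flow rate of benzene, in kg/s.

Heat released by hot stream: Q = 27.4 × 1.84 × (53.0 − 18.8) = 1724.2 kJ/s
Energy balance on cold side (adiabatic exchanger): Q = ṁ_c·Cp_c·(T_c,out − T_c,in)
ṁ_c = 1724.2 / [1.74 × (47.3 − 12.6)] = 28.557 kg/s

ṁ_c = 28.6 kg/s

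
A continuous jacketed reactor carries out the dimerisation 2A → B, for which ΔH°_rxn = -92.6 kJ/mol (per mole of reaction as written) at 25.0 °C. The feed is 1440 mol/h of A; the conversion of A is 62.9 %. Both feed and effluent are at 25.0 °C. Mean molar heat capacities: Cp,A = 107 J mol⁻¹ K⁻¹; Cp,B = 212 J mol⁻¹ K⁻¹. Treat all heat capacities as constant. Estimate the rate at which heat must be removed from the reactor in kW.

Q_out = 11.6 kW

Extent of reaction ξ = 0.629 × 1440 / 2 = 452.88 mol/h
Reaction term: ξ·ΔH°_rxn = 452.88 × -92.6 = -41937 kJ/h
Q = ΔH = -41937 kJ/h = -11.649 kW
Heat removed = 11.649 kW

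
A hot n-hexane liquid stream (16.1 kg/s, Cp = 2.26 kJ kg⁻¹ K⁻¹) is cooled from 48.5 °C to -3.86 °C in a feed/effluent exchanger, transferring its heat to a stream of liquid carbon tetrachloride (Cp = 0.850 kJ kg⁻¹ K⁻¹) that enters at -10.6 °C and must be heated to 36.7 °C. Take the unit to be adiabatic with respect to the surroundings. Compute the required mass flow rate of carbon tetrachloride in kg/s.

Heat released by hot stream: Q = 16.1 × 2.26 × (48.5 − -3.86) = 1905.2 kJ/s
Energy balance on cold side (adiabatic exchanger): Q = ṁ_c·Cp_c·(T_c,out − T_c,in)
ṁ_c = 1905.2 / [0.850 × (36.7 − -10.6)] = 47.386 kg/s

ṁ_c = 47.4 kg/s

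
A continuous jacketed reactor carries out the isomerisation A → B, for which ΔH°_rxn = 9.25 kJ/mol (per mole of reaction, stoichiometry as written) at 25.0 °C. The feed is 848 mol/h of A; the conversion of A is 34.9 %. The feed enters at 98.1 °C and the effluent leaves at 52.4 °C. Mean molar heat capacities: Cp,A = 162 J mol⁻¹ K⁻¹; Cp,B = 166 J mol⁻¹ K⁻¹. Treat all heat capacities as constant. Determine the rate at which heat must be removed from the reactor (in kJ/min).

Extent of reaction ξ = 0.349 × 848 = 295.95 mol/h
Reaction term: ξ·ΔH°_rxn = 295.95 × 9.25 = 2737.6 kJ/h
Sensible, feed 98.1→25 °C: -10042 kJ/h
Outlet flows (mol/h): A 552.05, B 295.95
Sensible, products 25→52.4 °C: 3796.5 kJ/h
Q = ΔH = -3508.1 kJ/h = -0.97447 kW
Heat removed = 58.468 kJ/min

Q_out = 58.5 kJ/min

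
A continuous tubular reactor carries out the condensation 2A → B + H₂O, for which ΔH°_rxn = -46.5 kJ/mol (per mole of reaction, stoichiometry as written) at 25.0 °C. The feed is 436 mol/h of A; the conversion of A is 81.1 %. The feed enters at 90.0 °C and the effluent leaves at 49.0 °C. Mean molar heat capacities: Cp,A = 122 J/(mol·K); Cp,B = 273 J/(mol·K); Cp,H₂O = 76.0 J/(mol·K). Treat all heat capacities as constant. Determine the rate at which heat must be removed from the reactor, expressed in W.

Extent of reaction ξ = 0.811 × 436 / 2 = 176.8 mol/h
Reaction term: ξ·ΔH°_rxn = 176.8 × -46.5 = -8221.1 kJ/h
Sensible, feed 90.0→25 °C: -3457.5 kJ/h
Outlet flows (mol/h): A 82.404, B 176.8, H₂O 176.8
Sensible, products 25→49.0 °C: 1722.1 kJ/h
Q = ΔH = -9956.4 kJ/h = -2.7657 kW
Heat removed = 2765.7 W

Q_out = 2770 W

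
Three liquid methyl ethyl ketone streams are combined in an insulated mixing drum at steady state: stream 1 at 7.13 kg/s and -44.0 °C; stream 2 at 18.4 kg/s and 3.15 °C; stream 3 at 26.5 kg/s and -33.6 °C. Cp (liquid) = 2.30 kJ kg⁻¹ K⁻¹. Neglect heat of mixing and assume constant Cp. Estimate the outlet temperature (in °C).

T_out = -22.0 °C

Adiabatic, steady state ⇒ Σ ṁᵢCp,ᵢ(T_out − Tᵢ) = 0
T_out = Σ ṁᵢCp,ᵢTᵢ / Σ ṁᵢCp,ᵢ
      = -2636.2 / 119.67 = -22.029 °C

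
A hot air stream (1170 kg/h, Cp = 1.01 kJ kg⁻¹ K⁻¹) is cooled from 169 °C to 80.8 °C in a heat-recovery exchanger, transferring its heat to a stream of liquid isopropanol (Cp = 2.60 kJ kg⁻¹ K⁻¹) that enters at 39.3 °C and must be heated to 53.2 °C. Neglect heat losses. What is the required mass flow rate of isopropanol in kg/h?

Heat released by hot stream: Q = 1170 × 1.01 × (169 − 80.8) = 104230 kJ/h
Energy balance on cold side (adiabatic exchanger): Q = ṁ_c·Cp_c·(T_c,out − T_c,in)
ṁ_c = 104230 / [2.60 × (53.2 − 39.3)] = 2883.9 kg/h

ṁ_c = 2880 kg/h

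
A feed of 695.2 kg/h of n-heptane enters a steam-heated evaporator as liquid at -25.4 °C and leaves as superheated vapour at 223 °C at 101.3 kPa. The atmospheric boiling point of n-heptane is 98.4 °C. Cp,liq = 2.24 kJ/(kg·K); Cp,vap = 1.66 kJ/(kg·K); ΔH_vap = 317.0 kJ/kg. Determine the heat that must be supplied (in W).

Q = 155000 W

liquid -25.4→98.4 °C: 277.31 kJ/kg
vaporisation at 98.4 °C: 317 kJ/kg
vapour 98.4→223 °C: 206.84 kJ/kg
Δh = 277.31 + 317 + 206.84 = 801.15 kJ/kg
Q = ṁ·Δh = 695.2 kg/h × 801.15 kJ/kg = 556960 kJ/h
|Q| = 154.71 kW = 154710 W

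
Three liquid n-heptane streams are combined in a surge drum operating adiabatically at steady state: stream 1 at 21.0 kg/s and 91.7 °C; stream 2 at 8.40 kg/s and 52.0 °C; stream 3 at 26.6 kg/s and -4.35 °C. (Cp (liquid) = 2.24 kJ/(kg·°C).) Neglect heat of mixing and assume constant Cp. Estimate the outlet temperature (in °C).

Adiabatic, steady state ⇒ Σ ṁᵢCp,ᵢ(T_out − Tᵢ) = 0
Σ ṁᵢCp,ᵢTᵢ = 21.0×2.24×91.7 + 8.40×2.24×52.0 + 26.6×2.24×-4.35 = 5032.8
Σ ṁᵢCp,ᵢ = 21.0×2.24 + 8.40×2.24 + 26.6×2.24 = 125.44
T_out = 5032.8 / 125.44 = 40.121 °C

T_out = 40.1 °C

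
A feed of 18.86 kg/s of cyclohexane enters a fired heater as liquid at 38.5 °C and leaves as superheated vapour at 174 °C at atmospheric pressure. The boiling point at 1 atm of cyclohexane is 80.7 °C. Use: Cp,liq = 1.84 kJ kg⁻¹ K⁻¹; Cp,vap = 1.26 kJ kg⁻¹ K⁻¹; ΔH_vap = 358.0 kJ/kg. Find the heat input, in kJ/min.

liquid 38.5→80.7 °C: 77.648 kJ/kg
vaporisation at 80.7 °C: 358 kJ/kg
vapour 80.7→174 °C: 117.56 kJ/kg
Δh = 77.648 + 358 + 117.56 = 553.21 kJ/kg
Q = ṁ·Δh = 18.86 kg/s × 553.21 kJ/kg = 10433 kJ/s
|Q| = 10433 kW = 626010 kJ/min

Q = 626000 kJ/min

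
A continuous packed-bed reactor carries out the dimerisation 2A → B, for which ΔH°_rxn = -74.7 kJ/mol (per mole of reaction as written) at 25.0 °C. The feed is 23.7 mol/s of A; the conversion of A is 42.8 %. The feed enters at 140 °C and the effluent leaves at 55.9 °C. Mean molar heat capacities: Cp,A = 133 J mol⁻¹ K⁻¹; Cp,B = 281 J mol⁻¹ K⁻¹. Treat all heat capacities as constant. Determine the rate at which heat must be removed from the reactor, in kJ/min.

Extent of reaction ξ = 0.428 × 23.7 / 2 = 5.0718 mol/s
Reaction term: ξ·ΔH°_rxn = 5.0718 × -74.7 = -378.86 kJ/s
Sensible, feed 140→25 °C: -362.49 kJ/s
Outlet flows (mol/s): A 13.556, B 5.0718
Sensible, products 25→55.9 °C: 99.751 kJ/s
Q = ΔH = -641.6 kJ/s = -641.6 kW
Heat removed = 38496 kJ/min

Q_out = 38500 kJ/min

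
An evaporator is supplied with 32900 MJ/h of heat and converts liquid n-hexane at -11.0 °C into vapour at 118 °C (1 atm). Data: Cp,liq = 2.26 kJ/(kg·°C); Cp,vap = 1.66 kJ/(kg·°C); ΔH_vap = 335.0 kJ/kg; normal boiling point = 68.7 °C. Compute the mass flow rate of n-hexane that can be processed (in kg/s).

Δh = 2.26×(68.7−-11.0) + 335.0 + 1.66×(118−68.7) = 596.96 kJ/kg
Q = 32900 MJ/h = 9138.9 kJ/s = 9138.9 kJ/s
ṁ = Q/Δh = 9138.9 / 596.96 = 15.309 kg/s

ṁ = 15.3 kg/s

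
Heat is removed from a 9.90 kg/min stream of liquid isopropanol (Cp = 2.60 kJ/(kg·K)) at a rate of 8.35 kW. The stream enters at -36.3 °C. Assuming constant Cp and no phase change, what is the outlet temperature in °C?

T_out = -55.8 °C

Q = 8.35 kW = 501 kJ/min
ΔT = Q/(ṁ·Cp) = 501/(9.90×2.60) = 19.464 K
T_out = -36.3 − 19.464 = -55.764 °C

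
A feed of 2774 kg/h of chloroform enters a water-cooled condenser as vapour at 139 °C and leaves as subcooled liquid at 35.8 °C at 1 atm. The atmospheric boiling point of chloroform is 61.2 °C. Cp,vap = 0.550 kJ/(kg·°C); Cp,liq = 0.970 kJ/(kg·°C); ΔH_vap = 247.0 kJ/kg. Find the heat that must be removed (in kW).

Q_c = 242 kW

vapour 139→61.2 °C: -42.79 kJ/kg
condensation at 61.2 °C: -247 kJ/kg
liquid 61.2→35.8 °C: -24.638 kJ/kg
Δh = -42.79 + -247 + -24.638 = -314.43 kJ/kg
Q = ṁ·Δh = 2774 kg/h × -314.43 kJ/kg = -872220 kJ/h
|Q| = 242.28 kW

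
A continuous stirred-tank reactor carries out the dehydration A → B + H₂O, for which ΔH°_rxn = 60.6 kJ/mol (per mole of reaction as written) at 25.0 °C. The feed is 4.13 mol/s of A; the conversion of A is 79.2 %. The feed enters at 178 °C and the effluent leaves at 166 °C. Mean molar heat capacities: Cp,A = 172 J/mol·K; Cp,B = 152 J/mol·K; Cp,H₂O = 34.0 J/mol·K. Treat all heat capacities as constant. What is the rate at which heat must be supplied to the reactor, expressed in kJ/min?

Q_in = 11800 kJ/min

Extent of reaction ξ = 0.792 × 4.13 = 3.271 mol/s
Reaction term: ξ·ΔH°_rxn = 3.271 × 60.6 = 198.22 kJ/s
Sensible, feed 178→25 °C: -108.69 kJ/s
Outlet flows (mol/s): A 0.85904, B 3.271, H₂O 3.271
Sensible, products 25→166 °C: 106.62 kJ/s
Q = ΔH = 196.15 kJ/s = 196.15 kW
Heat supplied = 11769 kJ/min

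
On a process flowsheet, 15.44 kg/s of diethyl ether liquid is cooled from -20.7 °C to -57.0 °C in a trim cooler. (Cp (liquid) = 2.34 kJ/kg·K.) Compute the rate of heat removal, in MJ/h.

Q = ṁ·Cp·ΔT = 15.44 × 2.34 × (-57.0 − -20.7) = -1311.5 kJ/s
Cooling duty = 4721.4 MJ/h

Q_c = 4720 MJ/h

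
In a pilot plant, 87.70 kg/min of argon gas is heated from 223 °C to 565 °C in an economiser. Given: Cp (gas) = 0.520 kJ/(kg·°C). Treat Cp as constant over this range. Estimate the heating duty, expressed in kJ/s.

Q = ṁ·Cp·ΔT = 87.70 × 0.520 × (565 − 223) = 15597 kJ/min
Converting: 15597 / 60 s = 259.94 kW

Q = 260 kJ/s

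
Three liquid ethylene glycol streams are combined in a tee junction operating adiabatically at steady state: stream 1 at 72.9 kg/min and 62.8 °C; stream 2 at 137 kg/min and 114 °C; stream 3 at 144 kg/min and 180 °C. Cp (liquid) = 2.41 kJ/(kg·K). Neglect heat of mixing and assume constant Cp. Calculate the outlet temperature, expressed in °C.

Energy balance with Q = 0: Σ ṁᵢCp,ᵢ(T_out − Tᵢ) = 0
T_out = Σ ṁᵢCp,ᵢTᵢ / Σ ṁᵢCp,ᵢ
      = 111140 / 852.9 = 130.31 °C

T_out = 130 °C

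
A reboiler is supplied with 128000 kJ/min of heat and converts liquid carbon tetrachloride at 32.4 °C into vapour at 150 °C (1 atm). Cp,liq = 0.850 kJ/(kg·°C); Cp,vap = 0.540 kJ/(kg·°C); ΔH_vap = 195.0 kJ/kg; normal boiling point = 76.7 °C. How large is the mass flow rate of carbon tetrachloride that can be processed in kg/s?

Δh = 0.850×(76.7−32.4) + 195.0 + 0.540×(150−76.7) = 272.24 kJ/kg
Q = 128000 kJ/min = 2133.3 kJ/s = 2133.3 kJ/s
ṁ = Q/Δh = 2133.3 / 272.24 = 7.8363 kg/s

ṁ = 7.84 kg/s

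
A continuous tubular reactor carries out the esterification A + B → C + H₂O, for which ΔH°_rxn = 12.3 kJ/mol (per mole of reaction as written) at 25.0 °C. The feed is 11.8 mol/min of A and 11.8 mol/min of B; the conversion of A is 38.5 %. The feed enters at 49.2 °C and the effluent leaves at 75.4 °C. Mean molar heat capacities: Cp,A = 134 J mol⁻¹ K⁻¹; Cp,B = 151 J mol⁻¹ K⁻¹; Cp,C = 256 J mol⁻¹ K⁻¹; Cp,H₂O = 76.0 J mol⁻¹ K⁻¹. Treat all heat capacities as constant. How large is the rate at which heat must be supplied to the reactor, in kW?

Extent of reaction ξ = 0.385 × 11.8 = 4.543 mol/min
Reaction term: ξ·ΔH°_rxn = 4.543 × 12.3 = 55.879 kJ/min
Sensible, feed 49.2→25 °C: -81.385 kJ/min
Outlet flows (mol/min): A 7.257, B 7.257, C 4.543, H₂O 4.543
Sensible, products 25→75.4 °C: 180.26 kJ/min
Q = ΔH = 154.75 kJ/min = 2.5792 kW
Heat supplied = 2.5792 kW

Q_in = 2.58 kW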